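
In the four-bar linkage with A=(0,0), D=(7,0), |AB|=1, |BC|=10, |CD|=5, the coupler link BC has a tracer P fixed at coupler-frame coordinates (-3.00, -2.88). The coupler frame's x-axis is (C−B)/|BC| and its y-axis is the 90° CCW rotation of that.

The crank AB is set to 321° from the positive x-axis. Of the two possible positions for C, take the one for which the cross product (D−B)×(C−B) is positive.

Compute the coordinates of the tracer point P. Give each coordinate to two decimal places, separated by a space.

A=(0,0), D=(7.00,0)
B = A + 1.00·(cos321°, sin321°) = (0.7771, -0.6293)
|BD| = 6.2546
circle(B,10.00) ∩ circle(D,5.00): a=9.1229, h=4.0955
  candidates: C₊=(9.4417,4.3633) cross=25.616; C₋=(10.2658,-3.7861) cross=-25.616
  mode + wants cross > 0 → take C=(9.4417,4.3633) (cross=25.616)
ex = (C−B)/|BC| = (0.8665,0.4993); ey = (-0.4993,0.8665)
P = B + -3.00·ex + -2.88·ey = (-0.3843,-4.6225)

-0.38 -4.62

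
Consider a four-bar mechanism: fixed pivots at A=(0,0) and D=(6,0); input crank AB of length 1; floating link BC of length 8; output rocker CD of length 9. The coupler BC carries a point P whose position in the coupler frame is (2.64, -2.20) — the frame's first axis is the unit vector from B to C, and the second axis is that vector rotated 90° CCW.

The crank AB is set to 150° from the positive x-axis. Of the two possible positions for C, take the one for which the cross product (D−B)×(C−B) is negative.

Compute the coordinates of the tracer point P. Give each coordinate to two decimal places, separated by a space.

A=(0,0), D=(6.00,0)
B = A + 1.00·(cos150°, sin150°) = (-0.8660, 0.5000)
|BD| = 6.8842
circle(B,8.00) ∩ circle(D,9.00): a=2.2074, h=7.6894
  candidates: C₊=(1.8940,8.0088) cross=52.936; C₋=(0.7771,-7.3295) cross=-52.936
  mode - wants cross < 0 → take C=(0.7771,-7.3295) (cross=-52.936)
ex = (C−B)/|BC| = (0.2054,-0.9787); ey = (0.9787,0.2054)
P = B + 2.64·ex + -2.20·ey = (-2.4769,-2.5356)

-2.48 -2.54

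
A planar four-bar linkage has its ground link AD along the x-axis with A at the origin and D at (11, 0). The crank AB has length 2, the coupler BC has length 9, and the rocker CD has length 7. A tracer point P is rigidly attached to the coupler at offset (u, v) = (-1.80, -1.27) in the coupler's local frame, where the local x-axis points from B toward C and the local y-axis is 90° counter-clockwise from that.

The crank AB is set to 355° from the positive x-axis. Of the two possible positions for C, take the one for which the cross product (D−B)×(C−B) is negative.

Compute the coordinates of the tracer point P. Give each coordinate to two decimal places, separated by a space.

-0.18 0.19

A=(0,0), D=(11.00,0)
B = A + 2.00·(cos355°, sin355°) = (1.9924, -0.1743)
|BD| = 9.0093
circle(B,9.00) ∩ circle(D,7.00): a=6.2806, h=6.4463
  candidates: C₊=(8.1471,6.3923) cross=58.076; C₋=(8.3965,-6.4978) cross=-58.076
  mode - wants cross < 0 → take C=(8.3965,-6.4978) (cross=-58.076)
ex = (C−B)/|BC| = (0.7116,-0.7026); ey = (0.7026,0.7116)
P = B + -1.80·ex + -1.27·ey = (-0.1808,0.1867)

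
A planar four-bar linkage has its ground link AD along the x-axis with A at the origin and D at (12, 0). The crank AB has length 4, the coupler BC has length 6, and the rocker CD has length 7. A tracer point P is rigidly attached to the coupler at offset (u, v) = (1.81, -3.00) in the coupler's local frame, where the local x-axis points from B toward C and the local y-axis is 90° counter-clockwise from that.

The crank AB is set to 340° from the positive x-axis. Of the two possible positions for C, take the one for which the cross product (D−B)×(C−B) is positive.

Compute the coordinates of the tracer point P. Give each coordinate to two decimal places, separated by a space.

7.24 -1.00

A=(0,0), D=(12.00,0)
B = A + 4.00·(cos340°, sin340°) = (3.7588, -1.3681)
|BD| = 8.3540
circle(B,6.00) ∩ circle(D,7.00): a=3.3989, h=4.9444
  candidates: C₊=(6.3021,4.0662) cross=41.306; C₋=(7.9215,-5.6891) cross=-41.306
  mode + wants cross > 0 → take C=(6.3021,4.0662) (cross=41.306)
ex = (C−B)/|BC| = (0.4239,0.9057); ey = (-0.9057,0.4239)
P = B + 1.81·ex + -3.00·ey = (7.2432,-1.0004)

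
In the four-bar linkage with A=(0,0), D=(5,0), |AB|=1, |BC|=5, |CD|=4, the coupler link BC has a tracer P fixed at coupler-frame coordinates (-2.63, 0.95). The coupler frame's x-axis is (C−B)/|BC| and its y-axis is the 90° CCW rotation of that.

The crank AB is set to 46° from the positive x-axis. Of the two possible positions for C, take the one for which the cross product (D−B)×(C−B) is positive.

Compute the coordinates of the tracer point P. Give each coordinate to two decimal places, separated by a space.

A=(0,0), D=(5.00,0)
B = A + 1.00·(cos46°, sin46°) = (0.6947, 0.7193)
|BD| = 4.3650
circle(B,5.00) ∩ circle(D,4.00): a=3.2134, h=3.8306
  candidates: C₊=(4.4954,3.9680) cross=16.721; C₋=(3.2329,-3.5885) cross=-16.721
  mode + wants cross > 0 → take C=(4.4954,3.9680) (cross=16.721)
ex = (C−B)/|BC| = (0.7602,0.6497); ey = (-0.6497,0.7602)
P = B + -2.63·ex + 0.95·ey = (-1.9218,-0.2673)

-1.92 -0.27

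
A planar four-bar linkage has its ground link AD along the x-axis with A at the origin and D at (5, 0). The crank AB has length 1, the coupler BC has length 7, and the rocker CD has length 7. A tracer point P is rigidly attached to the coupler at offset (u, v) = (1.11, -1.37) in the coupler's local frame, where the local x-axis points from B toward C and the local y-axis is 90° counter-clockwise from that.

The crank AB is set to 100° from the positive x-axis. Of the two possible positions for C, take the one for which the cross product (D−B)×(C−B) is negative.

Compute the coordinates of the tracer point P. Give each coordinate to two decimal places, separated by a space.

-1.30 -0.37

A=(0,0), D=(5.00,0)
B = A + 1.00·(cos100°, sin100°) = (-0.1736, 0.9848)
|BD| = 5.2665
circle(B,7.00) ∩ circle(D,7.00): a=2.6333, h=6.4858
  candidates: C₊=(3.6260,6.8638) cross=34.158; C₋=(1.2004,-5.8790) cross=-34.158
  mode - wants cross < 0 → take C=(1.2004,-5.8790) (cross=-34.158)
ex = (C−B)/|BC| = (0.1963,-0.9805); ey = (0.9805,0.1963)
P = B + 1.11·ex + -1.37·ey = (-1.2991,-0.3725)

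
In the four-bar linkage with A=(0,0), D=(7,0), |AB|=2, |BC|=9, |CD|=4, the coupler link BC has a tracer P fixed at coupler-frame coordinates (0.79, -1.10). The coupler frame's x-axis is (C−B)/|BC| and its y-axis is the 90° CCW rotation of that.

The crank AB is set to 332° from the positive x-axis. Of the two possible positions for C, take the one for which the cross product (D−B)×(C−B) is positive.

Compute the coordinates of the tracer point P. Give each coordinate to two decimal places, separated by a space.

2.92 -1.64

A=(0,0), D=(7.00,0)
B = A + 2.00·(cos332°, sin332°) = (1.7659, -0.9389)
|BD| = 5.3177
circle(B,9.00) ∩ circle(D,4.00): a=8.7705, h=2.0193
  candidates: C₊=(10.0421,2.5973) cross=10.738; C₋=(10.7552,-1.3779) cross=-10.738
  mode + wants cross > 0 → take C=(10.0421,2.5973) (cross=10.738)
ex = (C−B)/|BC| = (0.9196,0.3929); ey = (-0.3929,0.9196)
P = B + 0.79·ex + -1.10·ey = (2.9246,-1.6401)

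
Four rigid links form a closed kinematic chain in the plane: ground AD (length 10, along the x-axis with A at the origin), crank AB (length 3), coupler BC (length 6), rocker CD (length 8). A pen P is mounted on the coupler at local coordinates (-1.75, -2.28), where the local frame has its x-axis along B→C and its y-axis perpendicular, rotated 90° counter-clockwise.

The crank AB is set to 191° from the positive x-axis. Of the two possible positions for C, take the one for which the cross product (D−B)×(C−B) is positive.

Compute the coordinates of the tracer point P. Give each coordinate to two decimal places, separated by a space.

-3.40 -3.41

A=(0,0), D=(10.00,0)
B = A + 3.00·(cos191°, sin191°) = (-2.9449, -0.5724)
|BD| = 12.9575
circle(B,6.00) ∩ circle(D,8.00): a=5.3983, h=2.6188
  candidates: C₊=(2.3325,2.2823) cross=33.933; C₋=(2.5639,-2.9502) cross=-33.933
  mode + wants cross > 0 → take C=(2.3325,2.2823) (cross=33.933)
ex = (C−B)/|BC| = (0.8796,0.4758); ey = (-0.4758,0.8796)
P = B + -1.75·ex + -2.28·ey = (-3.3993,-3.4105)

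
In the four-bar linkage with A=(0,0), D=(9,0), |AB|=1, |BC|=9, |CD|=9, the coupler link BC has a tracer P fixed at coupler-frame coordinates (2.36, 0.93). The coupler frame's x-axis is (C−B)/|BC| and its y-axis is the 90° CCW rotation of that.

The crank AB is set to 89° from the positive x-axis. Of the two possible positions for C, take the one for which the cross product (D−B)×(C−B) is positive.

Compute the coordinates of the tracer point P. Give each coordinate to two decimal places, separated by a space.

A=(0,0), D=(9.00,0)
B = A + 1.00·(cos89°, sin89°) = (0.0175, 0.9998)
|BD| = 9.0380
circle(B,9.00) ∩ circle(D,9.00): a=4.5190, h=7.7832
  candidates: C₊=(5.3698,8.2354) cross=70.345; C₋=(3.6477,-7.2355) cross=-70.345
  mode + wants cross > 0 → take C=(5.3698,8.2354) (cross=70.345)
ex = (C−B)/|BC| = (0.5947,0.8039); ey = (-0.8039,0.5947)
P = B + 2.36·ex + 0.93·ey = (0.6733,3.4502)

0.67 3.45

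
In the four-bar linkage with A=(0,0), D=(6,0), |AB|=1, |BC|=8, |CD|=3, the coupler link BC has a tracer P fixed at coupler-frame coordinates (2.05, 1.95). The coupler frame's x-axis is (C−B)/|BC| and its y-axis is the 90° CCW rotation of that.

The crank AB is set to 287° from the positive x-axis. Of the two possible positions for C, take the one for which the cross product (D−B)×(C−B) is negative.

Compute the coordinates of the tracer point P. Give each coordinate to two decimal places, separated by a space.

2.58 0.71

A=(0,0), D=(6.00,0)
B = A + 1.00·(cos287°, sin287°) = (0.2924, -0.9563)
|BD| = 5.7872
circle(B,8.00) ∩ circle(D,3.00): a=7.6455, h=2.3552
  candidates: C₊=(7.4436,2.6299) cross=13.630; C₋=(8.2219,-2.0157) cross=-13.630
  mode - wants cross < 0 → take C=(8.2219,-2.0157) (cross=-13.630)
ex = (C−B)/|BC| = (0.9912,-0.1324); ey = (0.1324,0.9912)
P = B + 2.05·ex + 1.95·ey = (2.5825,0.7050)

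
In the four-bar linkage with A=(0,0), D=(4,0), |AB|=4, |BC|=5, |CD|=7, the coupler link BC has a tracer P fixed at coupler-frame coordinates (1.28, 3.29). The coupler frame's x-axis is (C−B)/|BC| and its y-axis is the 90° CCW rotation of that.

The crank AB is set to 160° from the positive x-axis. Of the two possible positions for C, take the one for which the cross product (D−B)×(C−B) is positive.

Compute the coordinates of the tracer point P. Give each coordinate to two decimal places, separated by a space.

-5.52 4.43

A=(0,0), D=(4.00,0)
B = A + 4.00·(cos160°, sin160°) = (-3.7588, 1.3681)
|BD| = 7.8785
circle(B,5.00) ∩ circle(D,7.00): a=2.4161, h=4.3775
  candidates: C₊=(-0.6192,5.2595) cross=34.488; C₋=(-2.1395,-3.3625) cross=-34.488
  mode + wants cross > 0 → take C=(-0.6192,5.2595) (cross=34.488)
ex = (C−B)/|BC| = (0.6279,0.7783); ey = (-0.7783,0.6279)
P = B + 1.28·ex + 3.29·ey = (-5.5156,4.4301)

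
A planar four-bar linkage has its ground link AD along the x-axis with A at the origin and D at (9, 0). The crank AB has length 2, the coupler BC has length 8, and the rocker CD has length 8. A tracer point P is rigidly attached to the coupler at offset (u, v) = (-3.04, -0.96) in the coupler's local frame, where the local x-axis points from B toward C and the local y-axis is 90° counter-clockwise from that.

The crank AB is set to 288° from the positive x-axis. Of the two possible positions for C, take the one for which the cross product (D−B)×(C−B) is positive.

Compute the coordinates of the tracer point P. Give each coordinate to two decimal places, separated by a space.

0.50 -5.09

A=(0,0), D=(9.00,0)
B = A + 2.00·(cos288°, sin288°) = (0.6180, -1.9021)
|BD| = 8.5951
circle(B,8.00) ∩ circle(D,8.00): a=4.2975, h=6.7477
  candidates: C₊=(3.3157,5.6293) cross=57.997; C₋=(6.3023,-7.5314) cross=-57.997
  mode + wants cross > 0 → take C=(3.3157,5.6293) (cross=57.997)
ex = (C−B)/|BC| = (0.3372,0.9414); ey = (-0.9414,0.3372)
P = B + -3.04·ex + -0.96·ey = (0.4967,-5.0878)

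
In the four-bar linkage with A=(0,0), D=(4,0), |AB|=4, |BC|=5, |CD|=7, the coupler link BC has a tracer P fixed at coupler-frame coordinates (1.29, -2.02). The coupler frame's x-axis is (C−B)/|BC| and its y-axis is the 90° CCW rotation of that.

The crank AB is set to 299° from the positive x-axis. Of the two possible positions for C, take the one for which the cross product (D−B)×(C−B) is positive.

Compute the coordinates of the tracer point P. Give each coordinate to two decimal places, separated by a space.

A=(0,0), D=(4.00,0)
B = A + 4.00·(cos299°, sin299°) = (1.9392, -3.4985)
|BD| = 4.0603
circle(B,5.00) ∩ circle(D,7.00): a=-0.9253, h=4.9136
  candidates: C₊=(-2.7641,-1.8019) cross=19.951; C₋=(5.7034,-6.7896) cross=-19.951
  mode + wants cross > 0 → take C=(-2.7641,-1.8019) (cross=19.951)
ex = (C−B)/|BC| = (-0.9407,0.3393); ey = (-0.3393,-0.9407)
P = B + 1.29·ex + -2.02·ey = (1.4112,-1.1606)

1.41 -1.16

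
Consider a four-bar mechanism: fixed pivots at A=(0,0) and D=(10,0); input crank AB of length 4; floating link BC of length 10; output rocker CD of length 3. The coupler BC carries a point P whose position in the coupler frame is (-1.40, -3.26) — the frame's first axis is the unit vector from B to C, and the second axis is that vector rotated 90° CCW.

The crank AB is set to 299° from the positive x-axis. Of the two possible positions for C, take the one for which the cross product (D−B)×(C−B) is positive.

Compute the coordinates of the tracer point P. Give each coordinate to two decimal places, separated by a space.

A=(0,0), D=(10.00,0)
B = A + 4.00·(cos299°, sin299°) = (1.9392, -3.4985)
|BD| = 8.7872
circle(B,10.00) ∩ circle(D,3.00): a=9.5716, h=2.8956
  candidates: C₊=(9.5667,2.9685) cross=25.445; C₋=(11.8724,-2.3440) cross=-25.445
  mode + wants cross > 0 → take C=(9.5667,2.9685) (cross=25.445)
ex = (C−B)/|BC| = (0.7627,0.6467); ey = (-0.6467,0.7627)
P = B + -1.40·ex + -3.26·ey = (2.9796,-6.8904)

2.98 -6.89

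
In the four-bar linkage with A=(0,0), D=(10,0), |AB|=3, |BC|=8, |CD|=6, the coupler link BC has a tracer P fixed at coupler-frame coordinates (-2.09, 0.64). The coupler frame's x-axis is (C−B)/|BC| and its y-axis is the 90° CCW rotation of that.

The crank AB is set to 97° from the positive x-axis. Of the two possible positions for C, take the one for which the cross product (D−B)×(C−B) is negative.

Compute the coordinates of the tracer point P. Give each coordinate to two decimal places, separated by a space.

A=(0,0), D=(10.00,0)
B = A + 3.00·(cos97°, sin97°) = (-0.3656, 2.9776)
|BD| = 10.7848
circle(B,8.00) ∩ circle(D,6.00): a=6.6905, h=4.3860
  candidates: C₊=(7.2758,5.3459) cross=47.302; C₋=(4.8539,-3.0851) cross=-47.302
  mode - wants cross < 0 → take C=(4.8539,-3.0851) (cross=-47.302)
ex = (C−B)/|BC| = (0.6524,-0.7578); ey = (0.7578,0.6524)
P = B + -2.09·ex + 0.64·ey = (-1.2442,4.9791)

-1.24 4.98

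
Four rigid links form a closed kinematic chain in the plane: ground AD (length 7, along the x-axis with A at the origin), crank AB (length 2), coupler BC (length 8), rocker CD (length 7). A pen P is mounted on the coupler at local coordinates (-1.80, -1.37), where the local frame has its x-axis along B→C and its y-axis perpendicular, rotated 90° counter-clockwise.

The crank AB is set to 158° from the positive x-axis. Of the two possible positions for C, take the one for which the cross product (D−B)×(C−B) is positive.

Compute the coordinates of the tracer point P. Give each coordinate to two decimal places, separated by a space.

A=(0,0), D=(7.00,0)
B = A + 2.00·(cos158°, sin158°) = (-1.8544, 0.7492)
|BD| = 8.8860
circle(B,8.00) ∩ circle(D,7.00): a=5.2870, h=6.0039
  candidates: C₊=(3.9200,6.2860) cross=53.351; C₋=(2.9076,-5.6791) cross=-53.351
  mode + wants cross > 0 → take C=(3.9200,6.2860) (cross=53.351)
ex = (C−B)/|BC| = (0.7218,0.6921); ey = (-0.6921,0.7218)
P = B + -1.80·ex + -1.37·ey = (-2.2054,-1.4854)

-2.21 -1.49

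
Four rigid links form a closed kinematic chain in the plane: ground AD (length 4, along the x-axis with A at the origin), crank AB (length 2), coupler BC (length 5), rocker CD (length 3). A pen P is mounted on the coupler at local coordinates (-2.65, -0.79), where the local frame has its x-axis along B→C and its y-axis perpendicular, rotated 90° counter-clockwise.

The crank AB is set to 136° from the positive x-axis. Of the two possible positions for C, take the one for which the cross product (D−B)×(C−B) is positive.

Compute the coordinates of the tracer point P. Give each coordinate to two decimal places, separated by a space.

A=(0,0), D=(4.00,0)
B = A + 2.00·(cos136°, sin136°) = (-1.4387, 1.3893)
|BD| = 5.6133
circle(B,5.00) ∩ circle(D,3.00): a=4.2318, h=2.6630
  candidates: C₊=(3.3206,2.9221) cross=14.948; C₋=(2.0024,-2.2382) cross=-14.948
  mode + wants cross > 0 → take C=(3.3206,2.9221) (cross=14.948)
ex = (C−B)/|BC| = (0.9519,0.3065); ey = (-0.3065,0.9519)
P = B + -2.65·ex + -0.79·ey = (-3.7189,-0.1750)

-3.72 -0.18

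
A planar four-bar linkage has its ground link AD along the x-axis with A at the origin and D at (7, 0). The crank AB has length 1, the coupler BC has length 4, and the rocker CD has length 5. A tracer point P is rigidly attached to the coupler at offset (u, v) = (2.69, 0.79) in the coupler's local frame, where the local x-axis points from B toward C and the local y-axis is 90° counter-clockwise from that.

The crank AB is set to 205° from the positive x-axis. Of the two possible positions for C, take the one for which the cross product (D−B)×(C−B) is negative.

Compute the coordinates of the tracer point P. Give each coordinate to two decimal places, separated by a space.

1.83 -1.04

A=(0,0), D=(7.00,0)
B = A + 1.00·(cos205°, sin205°) = (-0.9063, -0.4226)
|BD| = 7.9176
circle(B,4.00) ∩ circle(D,5.00): a=3.3904, h=2.1225
  candidates: C₊=(2.3660,1.8778) cross=16.805; C₋=(2.5926,-2.3611) cross=-16.805
  mode - wants cross < 0 → take C=(2.5926,-2.3611) (cross=-16.805)
ex = (C−B)/|BC| = (0.8747,-0.4846); ey = (0.4846,0.8747)
P = B + 2.69·ex + 0.79·ey = (1.8296,-1.0352)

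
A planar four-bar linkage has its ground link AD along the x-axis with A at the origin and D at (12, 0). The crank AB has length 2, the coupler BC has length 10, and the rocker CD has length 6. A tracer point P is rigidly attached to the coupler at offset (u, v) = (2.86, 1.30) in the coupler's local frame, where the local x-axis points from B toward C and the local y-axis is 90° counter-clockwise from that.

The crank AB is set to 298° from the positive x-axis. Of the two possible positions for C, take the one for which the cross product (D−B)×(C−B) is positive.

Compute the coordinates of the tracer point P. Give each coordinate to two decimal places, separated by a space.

2.23 1.10

A=(0,0), D=(12.00,0)
B = A + 2.00·(cos298°, sin298°) = (0.9389, -1.7659)
|BD| = 11.2011
circle(B,10.00) ∩ circle(D,6.00): a=8.4574, h=5.3359
  candidates: C₊=(8.4494,4.8366) cross=59.768; C₋=(10.1318,-5.7017) cross=-59.768
  mode + wants cross > 0 → take C=(8.4494,4.8366) (cross=59.768)
ex = (C−B)/|BC| = (0.7510,0.6603); ey = (-0.6603,0.7510)
P = B + 2.86·ex + 1.30·ey = (2.2286,1.0988)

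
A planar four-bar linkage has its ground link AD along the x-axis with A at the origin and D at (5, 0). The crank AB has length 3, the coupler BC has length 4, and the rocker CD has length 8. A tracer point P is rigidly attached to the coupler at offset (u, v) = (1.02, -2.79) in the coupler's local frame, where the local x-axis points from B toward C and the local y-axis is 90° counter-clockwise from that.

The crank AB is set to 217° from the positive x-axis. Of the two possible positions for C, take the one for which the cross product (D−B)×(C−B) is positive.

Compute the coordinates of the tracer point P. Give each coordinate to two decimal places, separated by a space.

A=(0,0), D=(5.00,0)
B = A + 3.00·(cos217°, sin217°) = (-2.3959, -1.8054)
|BD| = 7.6131
circle(B,4.00) ∩ circle(D,8.00): a=0.6541, h=3.9462
  candidates: C₊=(-2.6963,2.1833) cross=30.042; C₋=(-0.8247,-5.4839) cross=-30.042
  mode + wants cross > 0 → take C=(-2.6963,2.1833) (cross=30.042)
ex = (C−B)/|BC| = (-0.0751,0.9972); ey = (-0.9972,-0.0751)
P = B + 1.02·ex + -2.79·ey = (0.3096,-0.5788)

0.31 -0.58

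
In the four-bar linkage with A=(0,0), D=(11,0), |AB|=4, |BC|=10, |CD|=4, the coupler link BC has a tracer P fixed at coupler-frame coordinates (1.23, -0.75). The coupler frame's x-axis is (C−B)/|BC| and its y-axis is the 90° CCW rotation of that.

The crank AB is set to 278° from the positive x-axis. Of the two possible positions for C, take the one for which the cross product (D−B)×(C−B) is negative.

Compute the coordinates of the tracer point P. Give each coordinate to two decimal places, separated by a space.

A=(0,0), D=(11.00,0)
B = A + 4.00·(cos278°, sin278°) = (0.5567, -3.9611)
|BD| = 11.1693
circle(B,10.00) ∩ circle(D,4.00): a=9.3450, h=3.5598
  candidates: C₊=(8.0318,2.6814) cross=39.760; C₋=(10.5567,-3.9754) cross=-39.760
  mode - wants cross < 0 → take C=(10.5567,-3.9754) (cross=-39.760)
ex = (C−B)/|BC| = (1.0000,-0.0014); ey = (0.0014,1.0000)
P = B + 1.23·ex + -0.75·ey = (1.7856,-4.7128)

1.79 -4.71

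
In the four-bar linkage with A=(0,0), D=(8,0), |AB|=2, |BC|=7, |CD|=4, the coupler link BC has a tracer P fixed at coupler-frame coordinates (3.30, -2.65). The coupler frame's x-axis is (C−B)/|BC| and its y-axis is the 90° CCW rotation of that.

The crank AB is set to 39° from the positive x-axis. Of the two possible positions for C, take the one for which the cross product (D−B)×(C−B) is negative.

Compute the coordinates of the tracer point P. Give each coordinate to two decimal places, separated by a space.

A=(0,0), D=(8.00,0)
B = A + 2.00·(cos39°, sin39°) = (1.5543, 1.2586)
|BD| = 6.5674
circle(B,7.00) ∩ circle(D,4.00): a=5.7961, h=3.9249
  candidates: C₊=(7.9952,4.0000) cross=25.777; C₋=(6.4908,-3.7043) cross=-25.777
  mode - wants cross < 0 → take C=(6.4908,-3.7043) (cross=-25.777)
ex = (C−B)/|BC| = (0.7052,-0.7090); ey = (0.7090,0.7052)
P = B + 3.30·ex + -2.65·ey = (2.0026,-2.9499)

2.00 -2.95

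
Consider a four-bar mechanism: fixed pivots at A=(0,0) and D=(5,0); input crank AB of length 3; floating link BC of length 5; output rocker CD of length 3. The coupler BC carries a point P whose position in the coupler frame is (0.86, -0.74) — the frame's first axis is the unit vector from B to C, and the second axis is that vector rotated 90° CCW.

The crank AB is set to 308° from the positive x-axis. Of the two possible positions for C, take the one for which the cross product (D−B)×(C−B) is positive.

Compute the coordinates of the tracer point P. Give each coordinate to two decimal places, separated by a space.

2.80 -1.75

A=(0,0), D=(5.00,0)
B = A + 3.00·(cos308°, sin308°) = (1.8470, -2.3640)
|BD| = 3.9408
circle(B,5.00) ∩ circle(D,3.00): a=4.0004, h=2.9994
  candidates: C₊=(3.2484,2.4356) cross=11.820; C₋=(6.8470,-2.3640) cross=-11.820
  mode + wants cross > 0 → take C=(3.2484,2.4356) (cross=11.820)
ex = (C−B)/|BC| = (0.2803,0.9599); ey = (-0.9599,0.2803)
P = B + 0.86·ex + -0.74·ey = (2.7984,-1.7459)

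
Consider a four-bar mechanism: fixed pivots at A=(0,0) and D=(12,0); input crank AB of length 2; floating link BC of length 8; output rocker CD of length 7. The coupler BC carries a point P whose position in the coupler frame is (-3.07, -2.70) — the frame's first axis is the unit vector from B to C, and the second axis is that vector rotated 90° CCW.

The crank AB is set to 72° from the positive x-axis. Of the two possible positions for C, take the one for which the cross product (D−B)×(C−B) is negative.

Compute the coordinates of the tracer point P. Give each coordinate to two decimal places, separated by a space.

A=(0,0), D=(12.00,0)
B = A + 2.00·(cos72°, sin72°) = (0.6180, 1.9021)
|BD| = 11.5398
circle(B,8.00) ∩ circle(D,7.00): a=6.4198, h=4.7734
  candidates: C₊=(7.7369,5.5521) cross=55.085; C₋=(6.1632,-3.8642) cross=-55.085
  mode - wants cross < 0 → take C=(6.1632,-3.8642) (cross=-55.085)
ex = (C−B)/|BC| = (0.6932,-0.7208); ey = (0.7208,0.6932)
P = B + -3.07·ex + -2.70·ey = (-3.4561,2.2434)

-3.46 2.24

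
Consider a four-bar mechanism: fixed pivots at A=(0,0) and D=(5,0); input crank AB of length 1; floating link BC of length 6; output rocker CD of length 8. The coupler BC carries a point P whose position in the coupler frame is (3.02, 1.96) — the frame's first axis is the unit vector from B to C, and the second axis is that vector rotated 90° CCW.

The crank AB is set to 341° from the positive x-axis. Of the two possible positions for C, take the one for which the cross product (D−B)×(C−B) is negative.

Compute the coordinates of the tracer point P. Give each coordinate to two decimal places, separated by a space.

2.41 -3.61

A=(0,0), D=(5.00,0)
B = A + 1.00·(cos341°, sin341°) = (0.9455, -0.3256)
|BD| = 4.0675
circle(B,6.00) ∩ circle(D,8.00): a=-1.4081, h=5.8324
  candidates: C₊=(-0.9249,5.3754) cross=23.724; C₋=(0.0087,-6.2520) cross=-23.724
  mode - wants cross < 0 → take C=(0.0087,-6.2520) (cross=-23.724)
ex = (C−B)/|BC| = (-0.1561,-0.9877); ey = (0.9877,-0.1561)
P = B + 3.02·ex + 1.96·ey = (2.4100,-3.6145)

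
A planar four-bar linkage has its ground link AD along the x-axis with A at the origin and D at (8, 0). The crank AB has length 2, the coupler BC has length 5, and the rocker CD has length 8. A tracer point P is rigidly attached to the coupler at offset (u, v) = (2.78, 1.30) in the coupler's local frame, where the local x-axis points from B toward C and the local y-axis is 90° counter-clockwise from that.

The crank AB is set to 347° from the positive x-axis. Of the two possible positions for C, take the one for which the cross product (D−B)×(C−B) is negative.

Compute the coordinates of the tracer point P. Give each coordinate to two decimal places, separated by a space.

3.35 -3.18

A=(0,0), D=(8.00,0)
B = A + 2.00·(cos347°, sin347°) = (1.9487, -0.4499)
|BD| = 6.0680
circle(B,5.00) ∩ circle(D,8.00): a=-0.1796, h=4.9968
  candidates: C₊=(1.3991,4.5198) cross=30.320; C₋=(2.1401,-5.4462) cross=-30.320
  mode - wants cross < 0 → take C=(2.1401,-5.4462) (cross=-30.320)
ex = (C−B)/|BC| = (0.0383,-0.9993); ey = (0.9993,0.0383)
P = B + 2.78·ex + 1.30·ey = (3.3542,-3.1781)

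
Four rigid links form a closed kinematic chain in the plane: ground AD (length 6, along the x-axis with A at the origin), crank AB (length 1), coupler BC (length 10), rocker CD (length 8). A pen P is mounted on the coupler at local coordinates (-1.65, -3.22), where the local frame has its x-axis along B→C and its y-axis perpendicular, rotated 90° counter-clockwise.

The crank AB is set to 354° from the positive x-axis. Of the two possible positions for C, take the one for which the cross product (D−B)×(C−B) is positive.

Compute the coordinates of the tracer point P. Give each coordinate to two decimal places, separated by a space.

A=(0,0), D=(6.00,0)
B = A + 1.00·(cos354°, sin354°) = (0.9945, -0.1045)
|BD| = 5.0066
circle(B,10.00) ∩ circle(D,8.00): a=6.0986, h=7.9251
  candidates: C₊=(6.9263,7.9462) cross=39.678; C₋=(7.2572,-7.9006) cross=-39.678
  mode + wants cross > 0 → take C=(6.9263,7.9462) (cross=39.678)
ex = (C−B)/|BC| = (0.5932,0.8051); ey = (-0.8051,0.5932)
P = B + -1.65·ex + -3.22·ey = (2.6081,-3.3429)

2.61 -3.34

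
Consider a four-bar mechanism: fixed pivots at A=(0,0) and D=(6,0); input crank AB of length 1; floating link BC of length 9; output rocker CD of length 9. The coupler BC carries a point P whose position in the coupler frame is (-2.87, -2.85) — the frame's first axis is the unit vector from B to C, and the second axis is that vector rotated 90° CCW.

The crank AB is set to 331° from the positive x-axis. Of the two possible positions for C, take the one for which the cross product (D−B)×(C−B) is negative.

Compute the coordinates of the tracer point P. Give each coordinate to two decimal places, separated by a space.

A=(0,0), D=(6.00,0)
B = A + 1.00·(cos331°, sin331°) = (0.8746, -0.4848)
|BD| = 5.1483
circle(B,9.00) ∩ circle(D,9.00): a=2.5741, h=8.6240
  candidates: C₊=(2.6252,8.3433) cross=44.399; C₋=(4.2494,-8.8281) cross=-44.399
  mode - wants cross < 0 → take C=(4.2494,-8.8281) (cross=-44.399)
ex = (C−B)/|BC| = (0.3750,-0.9270); ey = (0.9270,0.3750)
P = B + -2.87·ex + -2.85·ey = (-2.8436,1.1071)

-2.84 1.11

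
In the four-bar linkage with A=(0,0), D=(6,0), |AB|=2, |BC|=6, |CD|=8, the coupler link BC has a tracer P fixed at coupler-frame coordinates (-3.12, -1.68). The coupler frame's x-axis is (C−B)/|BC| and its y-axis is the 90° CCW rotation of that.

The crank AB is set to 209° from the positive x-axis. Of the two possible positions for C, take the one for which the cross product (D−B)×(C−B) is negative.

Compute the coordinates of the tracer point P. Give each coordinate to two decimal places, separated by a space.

-4.69 1.01

A=(0,0), D=(6.00,0)
B = A + 2.00·(cos209°, sin209°) = (-1.7492, -0.9696)
|BD| = 7.8097
circle(B,6.00) ∩ circle(D,8.00): a=2.1122, h=5.6159
  candidates: C₊=(-0.3507,4.8651) cross=43.859; C₋=(1.0439,-6.2799) cross=-43.859
  mode - wants cross < 0 → take C=(1.0439,-6.2799) (cross=-43.859)
ex = (C−B)/|BC| = (0.4655,-0.8850); ey = (0.8850,0.4655)
P = B + -3.12·ex + -1.68·ey = (-4.6885,1.0096)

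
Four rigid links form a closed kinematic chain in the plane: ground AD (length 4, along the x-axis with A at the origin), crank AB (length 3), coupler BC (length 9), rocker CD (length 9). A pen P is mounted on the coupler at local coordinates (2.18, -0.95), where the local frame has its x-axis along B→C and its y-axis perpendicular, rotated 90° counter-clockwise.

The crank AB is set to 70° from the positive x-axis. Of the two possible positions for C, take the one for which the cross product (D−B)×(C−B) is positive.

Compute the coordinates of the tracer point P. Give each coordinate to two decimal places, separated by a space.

A=(0,0), D=(4.00,0)
B = A + 3.00·(cos70°, sin70°) = (1.0261, 2.8191)
|BD| = 4.0977
circle(B,9.00) ∩ circle(D,9.00): a=2.0489, h=8.7637
  candidates: C₊=(8.5421,7.7698) cross=35.911; C₋=(-3.5160,-4.9507) cross=-35.911
  mode + wants cross > 0 → take C=(8.5421,7.7698) (cross=35.911)
ex = (C−B)/|BC| = (0.8351,0.5501); ey = (-0.5501,0.8351)
P = B + 2.18·ex + -0.95·ey = (3.3692,3.2249)

3.37 3.22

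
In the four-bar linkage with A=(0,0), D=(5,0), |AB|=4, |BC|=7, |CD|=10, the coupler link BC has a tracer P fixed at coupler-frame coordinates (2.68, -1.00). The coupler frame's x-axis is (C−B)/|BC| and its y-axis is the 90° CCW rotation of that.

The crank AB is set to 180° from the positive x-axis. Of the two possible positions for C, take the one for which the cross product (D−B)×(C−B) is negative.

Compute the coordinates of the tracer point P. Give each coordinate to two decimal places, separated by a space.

-4.33 -2.84

A=(0,0), D=(5.00,0)
B = A + 4.00·(cos180°, sin180°) = (-4.0000, 0.0000)
|BD| = 9.0000
circle(B,7.00) ∩ circle(D,10.00): a=1.6667, h=6.7987
  candidates: C₊=(-2.3333,6.7987) cross=61.188; C₋=(-2.3333,-6.7987) cross=-61.188
  mode - wants cross < 0 → take C=(-2.3333,-6.7987) (cross=-61.188)
ex = (C−B)/|BC| = (0.2381,-0.9712); ey = (0.9712,0.2381)
P = B + 2.68·ex + -1.00·ey = (-4.3331,-2.8410)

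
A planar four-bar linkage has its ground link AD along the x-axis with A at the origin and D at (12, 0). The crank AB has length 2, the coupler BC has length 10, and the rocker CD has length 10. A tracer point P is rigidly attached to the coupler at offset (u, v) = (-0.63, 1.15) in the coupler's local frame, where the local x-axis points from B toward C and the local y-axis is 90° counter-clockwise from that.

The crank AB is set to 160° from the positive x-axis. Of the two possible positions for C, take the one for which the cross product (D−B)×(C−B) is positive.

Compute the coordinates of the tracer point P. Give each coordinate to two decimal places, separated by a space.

-3.13 1.09

A=(0,0), D=(12.00,0)
B = A + 2.00·(cos160°, sin160°) = (-1.8794, 0.6840)
|BD| = 13.8962
circle(B,10.00) ∩ circle(D,10.00): a=6.9481, h=7.1919
  candidates: C₊=(5.4143,7.5252) cross=99.941; C₋=(4.7063,-6.8412) cross=-99.941
  mode + wants cross > 0 → take C=(5.4143,7.5252) (cross=99.941)
ex = (C−B)/|BC| = (0.7294,0.6841); ey = (-0.6841,0.7294)
P = B + -0.63·ex + 1.15·ey = (-3.1256,1.0918)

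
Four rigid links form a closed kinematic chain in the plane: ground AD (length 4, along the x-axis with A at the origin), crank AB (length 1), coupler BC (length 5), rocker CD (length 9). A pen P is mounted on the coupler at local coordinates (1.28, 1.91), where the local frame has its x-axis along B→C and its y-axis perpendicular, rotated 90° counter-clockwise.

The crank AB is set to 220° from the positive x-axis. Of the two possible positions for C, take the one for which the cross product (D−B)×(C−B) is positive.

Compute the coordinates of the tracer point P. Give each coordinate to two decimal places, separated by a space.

-2.97 -1.31

A=(0,0), D=(4.00,0)
B = A + 1.00·(cos220°, sin220°) = (-0.7660, -0.6428)
|BD| = 4.8092
circle(B,5.00) ∩ circle(D,9.00): a=-3.4176, h=3.6497
  candidates: C₊=(-4.6408,2.5174) cross=17.552; C₋=(-3.6652,-4.7165) cross=-17.552
  mode + wants cross > 0 → take C=(-4.6408,2.5174) (cross=17.552)
ex = (C−B)/|BC| = (-0.7749,0.6320); ey = (-0.6320,-0.7749)
P = B + 1.28·ex + 1.91·ey = (-2.9651,-1.3139)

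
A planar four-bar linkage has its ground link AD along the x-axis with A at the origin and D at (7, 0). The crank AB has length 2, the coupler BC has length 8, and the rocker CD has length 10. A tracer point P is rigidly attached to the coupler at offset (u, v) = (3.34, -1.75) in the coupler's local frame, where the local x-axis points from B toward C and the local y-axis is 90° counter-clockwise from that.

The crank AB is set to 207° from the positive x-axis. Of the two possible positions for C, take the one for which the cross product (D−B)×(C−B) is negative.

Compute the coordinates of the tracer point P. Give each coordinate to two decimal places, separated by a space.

A=(0,0), D=(7.00,0)
B = A + 2.00·(cos207°, sin207°) = (-1.7820, -0.9080)
|BD| = 8.8288
circle(B,8.00) ∩ circle(D,10.00): a=2.3756, h=7.6391
  candidates: C₊=(-0.2046,6.9350) cross=67.445; C₋=(1.3667,-8.2623) cross=-67.445
  mode - wants cross < 0 → take C=(1.3667,-8.2623) (cross=-67.445)
ex = (C−B)/|BC| = (0.3936,-0.9193); ey = (0.9193,0.3936)
P = B + 3.34·ex + -1.75·ey = (-2.0762,-4.6672)

-2.08 -4.67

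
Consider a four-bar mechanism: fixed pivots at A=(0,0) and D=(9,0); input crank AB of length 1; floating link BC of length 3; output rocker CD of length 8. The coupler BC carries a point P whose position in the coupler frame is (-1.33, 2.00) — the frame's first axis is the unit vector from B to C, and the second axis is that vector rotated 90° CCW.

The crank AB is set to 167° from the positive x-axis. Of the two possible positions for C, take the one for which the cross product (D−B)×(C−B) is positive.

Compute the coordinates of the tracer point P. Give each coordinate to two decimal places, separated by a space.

A=(0,0), D=(9.00,0)
B = A + 1.00·(cos167°, sin167°) = (-0.9744, 0.2250)
|BD| = 9.9769
circle(B,3.00) ∩ circle(D,8.00): a=2.2321, h=2.0044
  candidates: C₊=(1.3023,2.1786) cross=19.998; C₋=(1.2120,-1.8293) cross=-19.998
  mode + wants cross > 0 → take C=(1.3023,2.1786) (cross=19.998)
ex = (C−B)/|BC| = (0.7589,0.6512); ey = (-0.6512,0.7589)
P = B + -1.33·ex + 2.00·ey = (-3.2861,0.8767)

-3.29 0.88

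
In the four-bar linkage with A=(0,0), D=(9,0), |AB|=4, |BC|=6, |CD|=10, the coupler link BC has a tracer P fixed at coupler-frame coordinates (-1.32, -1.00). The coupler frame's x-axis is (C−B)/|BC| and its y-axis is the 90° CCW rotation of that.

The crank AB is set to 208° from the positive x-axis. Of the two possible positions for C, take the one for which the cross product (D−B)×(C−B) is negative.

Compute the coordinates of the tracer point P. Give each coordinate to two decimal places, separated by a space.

A=(0,0), D=(9.00,0)
B = A + 4.00·(cos208°, sin208°) = (-3.5318, -1.8779)
|BD| = 12.6717
circle(B,6.00) ∩ circle(D,10.00): a=3.8105, h=4.6346
  candidates: C₊=(-0.4502,3.2703) cross=58.729; C₋=(0.9235,-5.8966) cross=-58.729
  mode - wants cross < 0 → take C=(0.9235,-5.8966) (cross=-58.729)
ex = (C−B)/|BC| = (0.7425,-0.6698); ey = (0.6698,0.7425)
P = B + -1.32·ex + -1.00·ey = (-5.1817,-1.7363)

-5.18 -1.74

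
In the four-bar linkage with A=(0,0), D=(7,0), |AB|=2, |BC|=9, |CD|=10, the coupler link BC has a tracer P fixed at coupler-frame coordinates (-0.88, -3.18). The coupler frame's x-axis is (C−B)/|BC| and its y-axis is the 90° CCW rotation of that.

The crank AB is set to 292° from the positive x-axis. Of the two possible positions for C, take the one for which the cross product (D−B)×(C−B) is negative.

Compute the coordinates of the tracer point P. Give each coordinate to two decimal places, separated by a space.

-2.47 -2.57

A=(0,0), D=(7.00,0)
B = A + 2.00·(cos292°, sin292°) = (0.7492, -1.8544)
|BD| = 6.5200
circle(B,9.00) ∩ circle(D,10.00): a=1.8030, h=8.8176
  candidates: C₊=(-0.0301,7.1118) cross=57.491; C₋=(4.9855,-9.7950) cross=-57.491
  mode - wants cross < 0 → take C=(4.9855,-9.7950) (cross=-57.491)
ex = (C−B)/|BC| = (0.4707,-0.8823); ey = (0.8823,0.4707)
P = B + -0.88·ex + -3.18·ey = (-2.4707,-2.5748)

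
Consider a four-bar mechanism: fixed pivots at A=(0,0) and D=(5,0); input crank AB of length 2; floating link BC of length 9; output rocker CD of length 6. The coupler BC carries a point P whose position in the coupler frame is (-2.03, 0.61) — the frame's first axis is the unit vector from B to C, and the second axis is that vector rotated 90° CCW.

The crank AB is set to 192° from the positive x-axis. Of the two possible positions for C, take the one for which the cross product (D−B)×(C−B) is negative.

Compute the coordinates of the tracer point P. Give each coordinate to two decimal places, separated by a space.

A=(0,0), D=(5.00,0)
B = A + 2.00·(cos192°, sin192°) = (-1.9563, -0.4158)
|BD| = 6.9687
circle(B,9.00) ∩ circle(D,6.00): a=6.7131, h=5.9946
  candidates: C₊=(4.3871,5.9686) cross=41.774; C₋=(5.1025,-5.9991) cross=-41.774
  mode - wants cross < 0 → take C=(5.1025,-5.9991) (cross=-41.774)
ex = (C−B)/|BC| = (0.7843,-0.6204); ey = (0.6204,0.7843)
P = B + -2.03·ex + 0.61·ey = (-3.1700,1.3220)

-3.17 1.32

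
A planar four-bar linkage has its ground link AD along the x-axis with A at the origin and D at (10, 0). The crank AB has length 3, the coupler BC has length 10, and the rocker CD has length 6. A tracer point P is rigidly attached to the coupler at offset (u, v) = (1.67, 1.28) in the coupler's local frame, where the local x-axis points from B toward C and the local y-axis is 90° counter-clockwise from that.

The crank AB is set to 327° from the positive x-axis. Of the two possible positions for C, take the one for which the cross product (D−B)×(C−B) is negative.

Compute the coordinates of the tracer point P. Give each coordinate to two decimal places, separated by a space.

A=(0,0), D=(10.00,0)
B = A + 3.00·(cos327°, sin327°) = (2.5160, -1.6339)
|BD| = 7.6603
circle(B,10.00) ∩ circle(D,6.00): a=8.0075, h=5.9899
  candidates: C₊=(9.0616,5.9262) cross=45.885; C₋=(11.6169,-5.7780) cross=-45.885
  mode - wants cross < 0 → take C=(11.6169,-5.7780) (cross=-45.885)
ex = (C−B)/|BC| = (0.9101,-0.4144); ey = (0.4144,0.9101)
P = B + 1.67·ex + 1.28·ey = (4.5663,-1.1611)

4.57 -1.16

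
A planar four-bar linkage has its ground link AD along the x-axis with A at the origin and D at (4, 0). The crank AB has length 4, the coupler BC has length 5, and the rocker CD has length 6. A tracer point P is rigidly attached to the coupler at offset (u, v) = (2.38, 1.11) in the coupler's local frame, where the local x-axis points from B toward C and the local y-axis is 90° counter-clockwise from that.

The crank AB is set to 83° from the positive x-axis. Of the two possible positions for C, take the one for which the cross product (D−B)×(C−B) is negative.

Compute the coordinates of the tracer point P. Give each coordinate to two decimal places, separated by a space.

A=(0,0), D=(4.00,0)
B = A + 4.00·(cos83°, sin83°) = (0.4875, 3.9702)
|BD| = 5.3010
circle(B,5.00) ∩ circle(D,6.00): a=1.6129, h=4.7327
  candidates: C₊=(5.1008,5.8982) cross=25.088; C₋=(-1.9883,-0.3738) cross=-25.088
  mode - wants cross < 0 → take C=(-1.9883,-0.3738) (cross=-25.088)
ex = (C−B)/|BC| = (-0.4952,-0.8688); ey = (0.8688,-0.4952)
P = B + 2.38·ex + 1.11·ey = (0.2734,1.3528)

0.27 1.35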